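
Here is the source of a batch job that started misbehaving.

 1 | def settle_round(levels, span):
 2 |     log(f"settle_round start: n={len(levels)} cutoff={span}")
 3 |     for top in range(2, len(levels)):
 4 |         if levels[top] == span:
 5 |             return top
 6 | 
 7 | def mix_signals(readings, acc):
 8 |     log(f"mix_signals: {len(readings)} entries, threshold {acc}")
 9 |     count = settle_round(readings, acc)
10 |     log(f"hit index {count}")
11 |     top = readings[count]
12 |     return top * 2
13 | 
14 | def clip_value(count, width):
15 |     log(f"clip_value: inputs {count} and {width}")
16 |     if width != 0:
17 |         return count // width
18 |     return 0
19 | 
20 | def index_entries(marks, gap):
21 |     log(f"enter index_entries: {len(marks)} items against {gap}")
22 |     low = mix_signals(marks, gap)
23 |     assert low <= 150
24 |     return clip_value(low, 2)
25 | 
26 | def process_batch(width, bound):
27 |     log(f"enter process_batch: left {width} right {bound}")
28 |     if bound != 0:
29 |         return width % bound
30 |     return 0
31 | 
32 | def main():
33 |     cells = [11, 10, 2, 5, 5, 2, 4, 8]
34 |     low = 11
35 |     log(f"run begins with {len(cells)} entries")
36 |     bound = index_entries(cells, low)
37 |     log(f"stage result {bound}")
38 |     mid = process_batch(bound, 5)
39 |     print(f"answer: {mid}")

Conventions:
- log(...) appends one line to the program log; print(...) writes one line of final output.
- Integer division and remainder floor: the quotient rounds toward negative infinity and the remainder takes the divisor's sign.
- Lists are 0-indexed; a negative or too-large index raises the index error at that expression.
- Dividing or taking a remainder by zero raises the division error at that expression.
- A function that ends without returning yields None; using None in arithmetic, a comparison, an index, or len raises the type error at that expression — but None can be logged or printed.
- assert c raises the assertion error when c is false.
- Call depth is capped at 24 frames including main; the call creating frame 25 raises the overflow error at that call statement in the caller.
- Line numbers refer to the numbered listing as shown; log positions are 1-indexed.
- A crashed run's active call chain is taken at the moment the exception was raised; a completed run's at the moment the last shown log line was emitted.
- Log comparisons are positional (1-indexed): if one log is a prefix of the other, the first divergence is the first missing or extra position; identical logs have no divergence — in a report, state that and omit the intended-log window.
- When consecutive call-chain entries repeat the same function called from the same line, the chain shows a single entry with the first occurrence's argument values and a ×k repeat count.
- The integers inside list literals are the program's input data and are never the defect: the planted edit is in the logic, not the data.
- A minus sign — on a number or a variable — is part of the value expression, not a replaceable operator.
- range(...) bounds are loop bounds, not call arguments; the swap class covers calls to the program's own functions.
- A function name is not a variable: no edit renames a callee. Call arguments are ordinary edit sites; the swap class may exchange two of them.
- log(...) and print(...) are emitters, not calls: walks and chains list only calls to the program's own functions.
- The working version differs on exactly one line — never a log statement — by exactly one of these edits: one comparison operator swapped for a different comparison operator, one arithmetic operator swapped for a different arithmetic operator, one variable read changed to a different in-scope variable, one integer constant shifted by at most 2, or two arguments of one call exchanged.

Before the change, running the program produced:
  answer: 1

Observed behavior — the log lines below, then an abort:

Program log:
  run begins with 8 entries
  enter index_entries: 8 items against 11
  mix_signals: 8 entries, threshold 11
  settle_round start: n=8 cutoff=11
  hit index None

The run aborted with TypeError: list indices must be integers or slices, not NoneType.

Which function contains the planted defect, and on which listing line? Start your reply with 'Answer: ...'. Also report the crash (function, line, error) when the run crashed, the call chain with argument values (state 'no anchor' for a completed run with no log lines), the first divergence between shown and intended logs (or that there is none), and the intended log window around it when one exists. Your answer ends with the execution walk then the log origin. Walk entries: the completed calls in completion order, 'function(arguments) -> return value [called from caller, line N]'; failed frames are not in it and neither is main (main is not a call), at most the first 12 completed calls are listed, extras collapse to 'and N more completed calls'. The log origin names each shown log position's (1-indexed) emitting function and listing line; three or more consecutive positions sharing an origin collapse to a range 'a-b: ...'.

Answer: the defect is in settle_round at line 3.
Core observation: Position 5 is the first bad log line: 'hit index None' should read 'hit index 0'.
Crash: mix_signals, line 11, TypeError.
Call chain: main -> index_entries([11, 10, 2, 5, 5, 2, 4, 8], 11) (called at line 36) -> mix_signals([11, 10, 2, 5, 5, 2, 4, 8], 11) (called at line 22).
First divergence: position 5 — the shown line 'hit index None' should read 'hit index 0'.
Intended log window:
  3: mix_signals: 8 entries, threshold 11
  4: settle_round start: n=8 cutoff=11
  5: hit index 0
  6: clip_value: inputs 22 and 2
Execution walk:
  settle_round([11, 10, 2, 5, 5, 2, 4, 8], 11) -> None  [called from mix_signals, line 9]
Log origin:
  1: from main, line 35
  2: from index_entries, line 21
  3: from mix_signals, line 8
  4: from settle_round, line 2
  5: from mix_signals, line 10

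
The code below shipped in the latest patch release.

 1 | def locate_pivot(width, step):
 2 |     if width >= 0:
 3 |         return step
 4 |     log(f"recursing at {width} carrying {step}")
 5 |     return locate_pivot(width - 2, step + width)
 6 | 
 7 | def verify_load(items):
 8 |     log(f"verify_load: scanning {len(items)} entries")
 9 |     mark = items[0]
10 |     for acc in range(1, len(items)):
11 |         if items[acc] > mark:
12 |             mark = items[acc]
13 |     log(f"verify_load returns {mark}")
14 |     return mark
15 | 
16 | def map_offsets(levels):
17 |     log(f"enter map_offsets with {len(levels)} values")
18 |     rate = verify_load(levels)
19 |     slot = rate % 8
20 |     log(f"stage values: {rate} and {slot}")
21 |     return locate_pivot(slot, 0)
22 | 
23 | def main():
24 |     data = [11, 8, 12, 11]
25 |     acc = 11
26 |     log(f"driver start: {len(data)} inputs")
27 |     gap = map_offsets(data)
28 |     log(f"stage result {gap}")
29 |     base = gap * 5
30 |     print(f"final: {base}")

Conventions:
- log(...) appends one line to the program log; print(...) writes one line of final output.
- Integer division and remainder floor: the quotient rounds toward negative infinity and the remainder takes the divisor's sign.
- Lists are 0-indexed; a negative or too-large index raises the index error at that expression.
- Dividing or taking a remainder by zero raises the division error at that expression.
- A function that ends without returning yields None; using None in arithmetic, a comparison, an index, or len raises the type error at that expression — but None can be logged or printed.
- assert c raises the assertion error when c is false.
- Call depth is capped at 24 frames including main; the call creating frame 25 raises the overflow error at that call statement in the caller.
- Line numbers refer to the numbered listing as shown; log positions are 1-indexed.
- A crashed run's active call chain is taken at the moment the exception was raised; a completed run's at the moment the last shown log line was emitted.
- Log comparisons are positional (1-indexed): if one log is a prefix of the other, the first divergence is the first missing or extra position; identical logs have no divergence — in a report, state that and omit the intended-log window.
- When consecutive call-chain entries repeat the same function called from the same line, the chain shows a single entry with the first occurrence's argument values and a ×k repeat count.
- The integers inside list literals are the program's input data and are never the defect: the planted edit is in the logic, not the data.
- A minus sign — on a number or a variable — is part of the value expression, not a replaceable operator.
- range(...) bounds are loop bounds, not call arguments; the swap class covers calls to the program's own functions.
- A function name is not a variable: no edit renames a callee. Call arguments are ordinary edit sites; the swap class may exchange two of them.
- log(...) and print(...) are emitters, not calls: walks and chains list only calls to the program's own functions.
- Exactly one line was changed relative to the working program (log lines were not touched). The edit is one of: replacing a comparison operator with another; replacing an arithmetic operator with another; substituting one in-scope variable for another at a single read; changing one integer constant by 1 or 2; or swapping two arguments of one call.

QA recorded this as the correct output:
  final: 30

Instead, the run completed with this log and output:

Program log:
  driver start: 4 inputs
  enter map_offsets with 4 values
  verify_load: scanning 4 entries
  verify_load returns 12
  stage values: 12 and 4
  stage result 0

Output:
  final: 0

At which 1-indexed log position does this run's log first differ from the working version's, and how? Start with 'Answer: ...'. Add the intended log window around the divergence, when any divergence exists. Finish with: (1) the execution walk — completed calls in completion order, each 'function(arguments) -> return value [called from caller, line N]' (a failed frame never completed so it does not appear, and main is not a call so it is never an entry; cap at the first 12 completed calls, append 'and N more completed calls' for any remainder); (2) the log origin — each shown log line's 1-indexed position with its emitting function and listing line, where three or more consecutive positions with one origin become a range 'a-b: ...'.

Answer: at position 6 the run shows 'stage result 0' where the working version logs 'recursing at 4 carrying 0'.
Intended log window:
  4: verify_load returns 12
  5: stage values: 12 and 4
  6: recursing at 4 carrying 0
  7: recursing at 2 carrying 4
Execution walk:
  verify_load([11, 8, 12, 11]) -> 12  [called from map_offsets, line 18]
  locate_pivot(4, 0) -> 0  [called from map_offsets, line 21]
  map_offsets([11, 8, 12, 11]) -> 0  [called from main, line 27]
Log origin:
  1: logged in main at line 26
  2: logged in map_offsets at line 17
  3: logged in verify_load at line 8
  4: logged in verify_load at line 13
  5: logged in map_offsets at line 20
  6: logged in main at line 28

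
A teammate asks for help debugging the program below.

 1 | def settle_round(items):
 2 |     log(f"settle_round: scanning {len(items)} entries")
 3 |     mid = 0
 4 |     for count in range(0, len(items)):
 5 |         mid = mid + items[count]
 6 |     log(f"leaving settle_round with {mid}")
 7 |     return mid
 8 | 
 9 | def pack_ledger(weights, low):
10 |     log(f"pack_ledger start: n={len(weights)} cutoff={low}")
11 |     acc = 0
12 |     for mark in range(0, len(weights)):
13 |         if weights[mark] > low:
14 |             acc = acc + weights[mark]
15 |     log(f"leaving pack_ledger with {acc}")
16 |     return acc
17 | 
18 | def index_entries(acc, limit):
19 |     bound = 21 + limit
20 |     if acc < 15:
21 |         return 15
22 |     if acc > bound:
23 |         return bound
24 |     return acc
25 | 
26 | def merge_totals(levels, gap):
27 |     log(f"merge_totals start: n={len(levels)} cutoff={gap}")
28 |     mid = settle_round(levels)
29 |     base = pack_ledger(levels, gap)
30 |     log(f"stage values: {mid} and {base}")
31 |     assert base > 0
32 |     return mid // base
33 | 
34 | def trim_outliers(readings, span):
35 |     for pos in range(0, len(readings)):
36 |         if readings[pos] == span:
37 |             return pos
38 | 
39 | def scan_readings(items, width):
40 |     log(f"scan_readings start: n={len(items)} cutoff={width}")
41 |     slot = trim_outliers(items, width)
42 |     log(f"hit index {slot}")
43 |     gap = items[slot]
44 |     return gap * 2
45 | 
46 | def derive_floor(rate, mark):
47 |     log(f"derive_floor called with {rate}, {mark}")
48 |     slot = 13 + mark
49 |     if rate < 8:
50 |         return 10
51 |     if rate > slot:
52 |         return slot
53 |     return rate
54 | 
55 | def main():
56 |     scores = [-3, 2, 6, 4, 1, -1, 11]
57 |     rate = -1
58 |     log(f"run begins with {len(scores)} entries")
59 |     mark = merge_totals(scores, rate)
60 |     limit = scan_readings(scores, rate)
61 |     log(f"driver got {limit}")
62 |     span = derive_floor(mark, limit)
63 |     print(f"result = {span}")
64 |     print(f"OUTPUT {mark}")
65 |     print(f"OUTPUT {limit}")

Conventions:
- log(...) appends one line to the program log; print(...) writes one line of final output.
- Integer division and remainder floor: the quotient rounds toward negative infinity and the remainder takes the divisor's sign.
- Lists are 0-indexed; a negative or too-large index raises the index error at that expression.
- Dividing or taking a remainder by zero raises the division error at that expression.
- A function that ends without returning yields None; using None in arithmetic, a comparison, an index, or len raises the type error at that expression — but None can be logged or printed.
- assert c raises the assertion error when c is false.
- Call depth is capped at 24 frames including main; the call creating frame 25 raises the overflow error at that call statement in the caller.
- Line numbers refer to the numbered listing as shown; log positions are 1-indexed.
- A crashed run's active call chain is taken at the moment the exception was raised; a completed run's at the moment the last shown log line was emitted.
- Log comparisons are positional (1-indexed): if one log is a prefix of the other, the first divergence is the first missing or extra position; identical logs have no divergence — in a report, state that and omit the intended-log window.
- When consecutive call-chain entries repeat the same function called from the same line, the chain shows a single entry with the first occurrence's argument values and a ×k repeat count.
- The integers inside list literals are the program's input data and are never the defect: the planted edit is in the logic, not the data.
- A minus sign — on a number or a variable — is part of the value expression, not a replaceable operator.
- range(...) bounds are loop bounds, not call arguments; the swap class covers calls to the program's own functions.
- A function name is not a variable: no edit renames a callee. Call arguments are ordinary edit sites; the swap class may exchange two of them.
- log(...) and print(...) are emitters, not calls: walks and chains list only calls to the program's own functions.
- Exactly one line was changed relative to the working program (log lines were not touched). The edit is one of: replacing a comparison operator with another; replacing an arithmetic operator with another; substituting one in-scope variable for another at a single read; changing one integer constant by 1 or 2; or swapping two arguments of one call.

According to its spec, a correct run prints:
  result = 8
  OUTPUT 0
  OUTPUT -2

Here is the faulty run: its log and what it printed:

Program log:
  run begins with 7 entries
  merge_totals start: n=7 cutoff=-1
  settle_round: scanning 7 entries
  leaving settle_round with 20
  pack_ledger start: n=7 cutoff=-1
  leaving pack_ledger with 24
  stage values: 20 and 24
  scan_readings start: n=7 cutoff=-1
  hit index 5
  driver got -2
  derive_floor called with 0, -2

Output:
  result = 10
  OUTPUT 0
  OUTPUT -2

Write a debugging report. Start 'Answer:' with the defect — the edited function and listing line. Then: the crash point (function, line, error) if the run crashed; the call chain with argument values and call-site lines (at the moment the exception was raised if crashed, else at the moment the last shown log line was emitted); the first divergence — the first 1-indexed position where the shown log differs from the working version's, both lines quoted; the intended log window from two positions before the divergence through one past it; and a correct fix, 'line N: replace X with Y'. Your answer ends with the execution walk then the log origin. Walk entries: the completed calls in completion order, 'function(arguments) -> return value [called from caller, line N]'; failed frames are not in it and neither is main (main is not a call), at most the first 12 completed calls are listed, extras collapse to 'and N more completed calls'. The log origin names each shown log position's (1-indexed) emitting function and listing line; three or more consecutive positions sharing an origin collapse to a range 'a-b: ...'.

Answer: the defect is in derive_floor at line 50.
Key observation: The two runs log identically and part ways only at the printed values.
Call chain: main -> derive_floor(0, -2) (called at line 62).
First divergence: none (the log streams are identical).
Execution walk:
  settle_round([-3, 2, 6, 4, 1, -1, 11]) -> 20  [called from merge_totals, line 28]
  pack_ledger([-3, 2, 6, 4, 1, -1, 11], -1) -> 24  [called from merge_totals, line 29]
  merge_totals([-3, 2, 6, 4, 1, -1, 11], -1) -> 0  [called from main, line 59]
  trim_outliers([-3, 2, 6, 4, 1, -1, 11], -1) -> 5  [called from scan_readings, line 41]
  scan_readings([-3, 2, 6, 4, 1, -1, 11], -1) -> -2  [called from main, line 60]
  derive_floor(0, -2) -> 10  [called from main, line 62]
Log origin:
  1: logged in main at line 58
  2: logged in merge_totals at line 27
  3: logged in settle_round at line 2
  4: logged in settle_round at line 6
  5: logged in pack_ledger at line 10
  6: logged in pack_ledger at line 15
  7: logged in merge_totals at line 30
  8: logged in scan_readings at line 40
  9: logged in scan_readings at line 42
  10: logged in main at line 61
  11: logged in derive_floor at line 47
A correct fix: line 50: replace `10` with `8`.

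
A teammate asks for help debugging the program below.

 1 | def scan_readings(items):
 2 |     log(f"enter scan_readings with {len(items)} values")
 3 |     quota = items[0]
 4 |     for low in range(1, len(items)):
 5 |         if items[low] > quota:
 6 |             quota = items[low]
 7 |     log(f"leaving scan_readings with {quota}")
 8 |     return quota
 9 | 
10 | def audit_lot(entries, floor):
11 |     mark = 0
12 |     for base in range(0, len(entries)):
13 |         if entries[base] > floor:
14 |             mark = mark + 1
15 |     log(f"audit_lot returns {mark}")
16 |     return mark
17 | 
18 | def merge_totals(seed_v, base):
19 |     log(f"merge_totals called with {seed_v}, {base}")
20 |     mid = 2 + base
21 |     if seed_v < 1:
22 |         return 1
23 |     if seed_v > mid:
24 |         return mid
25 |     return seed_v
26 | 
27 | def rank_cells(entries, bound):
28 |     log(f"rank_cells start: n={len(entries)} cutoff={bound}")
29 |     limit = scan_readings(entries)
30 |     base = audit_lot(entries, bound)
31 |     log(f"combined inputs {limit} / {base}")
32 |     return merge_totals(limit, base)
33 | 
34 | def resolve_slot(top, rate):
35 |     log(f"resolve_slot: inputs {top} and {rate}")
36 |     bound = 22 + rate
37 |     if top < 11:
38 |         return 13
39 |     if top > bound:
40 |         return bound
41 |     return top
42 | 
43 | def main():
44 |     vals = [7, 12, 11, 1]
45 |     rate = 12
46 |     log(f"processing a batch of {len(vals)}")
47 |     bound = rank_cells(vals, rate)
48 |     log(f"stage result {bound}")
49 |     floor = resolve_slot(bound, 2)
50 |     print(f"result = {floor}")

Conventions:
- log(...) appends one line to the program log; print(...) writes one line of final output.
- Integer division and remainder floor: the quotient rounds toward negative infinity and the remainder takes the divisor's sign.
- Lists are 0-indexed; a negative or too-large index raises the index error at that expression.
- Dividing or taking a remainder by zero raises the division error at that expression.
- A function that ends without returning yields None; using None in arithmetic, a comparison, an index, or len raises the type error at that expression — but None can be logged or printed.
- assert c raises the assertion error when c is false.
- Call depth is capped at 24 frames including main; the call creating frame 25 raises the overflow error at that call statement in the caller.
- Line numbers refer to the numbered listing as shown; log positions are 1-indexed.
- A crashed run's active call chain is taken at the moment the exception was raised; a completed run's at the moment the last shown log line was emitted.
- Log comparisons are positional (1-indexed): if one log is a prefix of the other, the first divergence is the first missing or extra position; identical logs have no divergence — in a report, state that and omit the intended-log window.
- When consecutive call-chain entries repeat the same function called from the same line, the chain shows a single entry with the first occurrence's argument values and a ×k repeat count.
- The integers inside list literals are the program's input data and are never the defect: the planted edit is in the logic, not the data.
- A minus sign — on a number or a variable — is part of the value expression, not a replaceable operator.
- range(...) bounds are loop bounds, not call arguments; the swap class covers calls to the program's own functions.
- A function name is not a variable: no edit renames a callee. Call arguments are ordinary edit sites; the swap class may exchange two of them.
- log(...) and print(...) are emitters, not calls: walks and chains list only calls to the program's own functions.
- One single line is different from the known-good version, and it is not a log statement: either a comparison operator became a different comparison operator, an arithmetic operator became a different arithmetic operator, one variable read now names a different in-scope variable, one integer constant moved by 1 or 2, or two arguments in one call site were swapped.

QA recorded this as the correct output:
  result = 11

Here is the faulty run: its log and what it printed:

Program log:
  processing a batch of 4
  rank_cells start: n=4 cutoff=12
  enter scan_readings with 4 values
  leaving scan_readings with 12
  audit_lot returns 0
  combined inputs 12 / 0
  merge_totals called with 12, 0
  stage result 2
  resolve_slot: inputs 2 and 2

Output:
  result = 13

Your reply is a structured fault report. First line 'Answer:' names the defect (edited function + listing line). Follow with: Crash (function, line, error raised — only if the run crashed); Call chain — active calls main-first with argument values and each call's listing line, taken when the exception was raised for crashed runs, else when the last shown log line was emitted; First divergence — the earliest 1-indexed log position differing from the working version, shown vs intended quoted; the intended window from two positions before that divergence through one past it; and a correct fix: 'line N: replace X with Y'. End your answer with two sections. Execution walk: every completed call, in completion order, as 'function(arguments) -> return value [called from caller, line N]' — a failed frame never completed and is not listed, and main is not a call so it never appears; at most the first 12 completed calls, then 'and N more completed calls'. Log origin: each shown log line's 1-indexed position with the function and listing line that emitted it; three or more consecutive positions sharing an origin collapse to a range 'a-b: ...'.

Answer: the defect is in resolve_slot at line 38.
Key fact: The logs agree in full; only the final output differs.
Call chain: main -> resolve_slot(2, 2) (called at line 49).
First divergence: none (the log streams are identical).
Execution walk:
  scan_readings([7, 12, 11, 1]) -> 12  [called from rank_cells, line 29]
  audit_lot([7, 12, 11, 1], 12) -> 0  [called from rank_cells, line 30]
  merge_totals(12, 0) -> 2  [called from rank_cells, line 32]
  rank_cells([7, 12, 11, 1], 12) -> 2  [called from main, line 47]
  resolve_slot(2, 2) -> 13  [called from main, line 49]
Origin of each log line:
  1: emitted by main (line 46)
  2: emitted by rank_cells (line 28)
  3: emitted by scan_readings (line 2)
  4: emitted by scan_readings (line 7)
  5: emitted by audit_lot (line 15)
  6: emitted by rank_cells (line 31)
  7: emitted by merge_totals (line 19)
  8: emitted by main (line 48)
  9: emitted by resolve_slot (line 35)
A correct fix: line 38: replace `13` with `11`.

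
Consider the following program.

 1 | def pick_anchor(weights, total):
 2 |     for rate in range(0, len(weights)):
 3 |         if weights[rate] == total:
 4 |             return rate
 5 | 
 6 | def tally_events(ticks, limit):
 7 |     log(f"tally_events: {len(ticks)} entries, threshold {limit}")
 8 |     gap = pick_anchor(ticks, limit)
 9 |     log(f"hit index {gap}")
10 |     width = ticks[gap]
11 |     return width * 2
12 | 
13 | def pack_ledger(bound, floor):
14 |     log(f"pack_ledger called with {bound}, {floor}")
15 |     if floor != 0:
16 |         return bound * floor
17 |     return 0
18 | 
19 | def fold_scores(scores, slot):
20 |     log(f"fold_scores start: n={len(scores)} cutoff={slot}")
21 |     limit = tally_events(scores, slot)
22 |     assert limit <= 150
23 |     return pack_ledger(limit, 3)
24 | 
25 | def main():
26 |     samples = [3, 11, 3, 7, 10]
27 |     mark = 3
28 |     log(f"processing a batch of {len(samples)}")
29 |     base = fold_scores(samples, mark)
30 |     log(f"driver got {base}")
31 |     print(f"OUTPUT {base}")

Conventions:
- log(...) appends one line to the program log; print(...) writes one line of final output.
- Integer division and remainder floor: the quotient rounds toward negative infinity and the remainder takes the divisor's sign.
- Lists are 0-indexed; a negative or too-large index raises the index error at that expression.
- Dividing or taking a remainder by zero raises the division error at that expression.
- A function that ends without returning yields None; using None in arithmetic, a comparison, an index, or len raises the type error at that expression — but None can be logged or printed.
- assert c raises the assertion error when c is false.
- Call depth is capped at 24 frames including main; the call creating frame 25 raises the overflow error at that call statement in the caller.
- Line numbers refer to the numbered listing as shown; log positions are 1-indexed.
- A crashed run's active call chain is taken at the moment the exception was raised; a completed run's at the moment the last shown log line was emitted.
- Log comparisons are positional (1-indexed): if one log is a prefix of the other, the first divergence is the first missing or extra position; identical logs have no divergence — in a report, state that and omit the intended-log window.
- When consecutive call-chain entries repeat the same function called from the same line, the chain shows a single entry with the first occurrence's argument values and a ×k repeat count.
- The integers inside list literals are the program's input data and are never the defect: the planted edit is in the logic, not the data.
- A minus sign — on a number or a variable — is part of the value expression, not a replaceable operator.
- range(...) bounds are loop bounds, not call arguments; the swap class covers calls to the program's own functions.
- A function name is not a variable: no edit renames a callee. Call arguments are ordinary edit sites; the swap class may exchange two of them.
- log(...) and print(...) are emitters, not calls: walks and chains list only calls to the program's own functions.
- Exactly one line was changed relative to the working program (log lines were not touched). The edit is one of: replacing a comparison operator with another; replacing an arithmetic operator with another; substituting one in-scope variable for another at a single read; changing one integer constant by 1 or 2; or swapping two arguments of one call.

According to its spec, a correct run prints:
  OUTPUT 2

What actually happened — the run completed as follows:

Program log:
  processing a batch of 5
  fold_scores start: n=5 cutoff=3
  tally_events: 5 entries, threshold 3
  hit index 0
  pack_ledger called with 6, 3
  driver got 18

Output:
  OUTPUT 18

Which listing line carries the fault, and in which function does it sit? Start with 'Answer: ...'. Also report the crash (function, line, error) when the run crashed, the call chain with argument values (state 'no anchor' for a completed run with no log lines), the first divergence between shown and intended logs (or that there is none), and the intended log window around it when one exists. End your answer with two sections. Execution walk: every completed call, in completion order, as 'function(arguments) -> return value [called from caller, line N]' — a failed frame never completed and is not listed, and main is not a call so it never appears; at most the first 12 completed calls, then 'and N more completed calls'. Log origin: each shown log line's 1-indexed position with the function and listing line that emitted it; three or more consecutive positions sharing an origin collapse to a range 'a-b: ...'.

Answer: the defect is in pack_ledger at line 16.
Key fact: The earliest visible damage is log position 6 — 'driver got 18' rather than the intended 'driver got 2'.
Call chain: main.
First divergence: at position 6 the run shows 'driver got 18' where the working version logs 'driver got 2'.
Intended log window:
  4: hit index 0
  5: pack_ledger called with 6, 3
  6: driver got 2
Execution walk:
  pick_anchor([3, 11, 3, 7, 10], 3) -> 0  [called from tally_events, line 8]
  tally_events([3, 11, 3, 7, 10], 3) -> 6  [called from fold_scores, line 21]
  pack_ledger(6, 3) -> 18  [called from fold_scores, line 23]
  fold_scores([3, 11, 3, 7, 10], 3) -> 18  [called from main, line 29]
Log origins:
  1: emitted by main (line 28)
  2: emitted by fold_scores (line 20)
  3: emitted by tally_events (line 7)
  4: emitted by tally_events (line 9)
  5: emitted by pack_ledger (line 14)
  6: emitted by main (line 30)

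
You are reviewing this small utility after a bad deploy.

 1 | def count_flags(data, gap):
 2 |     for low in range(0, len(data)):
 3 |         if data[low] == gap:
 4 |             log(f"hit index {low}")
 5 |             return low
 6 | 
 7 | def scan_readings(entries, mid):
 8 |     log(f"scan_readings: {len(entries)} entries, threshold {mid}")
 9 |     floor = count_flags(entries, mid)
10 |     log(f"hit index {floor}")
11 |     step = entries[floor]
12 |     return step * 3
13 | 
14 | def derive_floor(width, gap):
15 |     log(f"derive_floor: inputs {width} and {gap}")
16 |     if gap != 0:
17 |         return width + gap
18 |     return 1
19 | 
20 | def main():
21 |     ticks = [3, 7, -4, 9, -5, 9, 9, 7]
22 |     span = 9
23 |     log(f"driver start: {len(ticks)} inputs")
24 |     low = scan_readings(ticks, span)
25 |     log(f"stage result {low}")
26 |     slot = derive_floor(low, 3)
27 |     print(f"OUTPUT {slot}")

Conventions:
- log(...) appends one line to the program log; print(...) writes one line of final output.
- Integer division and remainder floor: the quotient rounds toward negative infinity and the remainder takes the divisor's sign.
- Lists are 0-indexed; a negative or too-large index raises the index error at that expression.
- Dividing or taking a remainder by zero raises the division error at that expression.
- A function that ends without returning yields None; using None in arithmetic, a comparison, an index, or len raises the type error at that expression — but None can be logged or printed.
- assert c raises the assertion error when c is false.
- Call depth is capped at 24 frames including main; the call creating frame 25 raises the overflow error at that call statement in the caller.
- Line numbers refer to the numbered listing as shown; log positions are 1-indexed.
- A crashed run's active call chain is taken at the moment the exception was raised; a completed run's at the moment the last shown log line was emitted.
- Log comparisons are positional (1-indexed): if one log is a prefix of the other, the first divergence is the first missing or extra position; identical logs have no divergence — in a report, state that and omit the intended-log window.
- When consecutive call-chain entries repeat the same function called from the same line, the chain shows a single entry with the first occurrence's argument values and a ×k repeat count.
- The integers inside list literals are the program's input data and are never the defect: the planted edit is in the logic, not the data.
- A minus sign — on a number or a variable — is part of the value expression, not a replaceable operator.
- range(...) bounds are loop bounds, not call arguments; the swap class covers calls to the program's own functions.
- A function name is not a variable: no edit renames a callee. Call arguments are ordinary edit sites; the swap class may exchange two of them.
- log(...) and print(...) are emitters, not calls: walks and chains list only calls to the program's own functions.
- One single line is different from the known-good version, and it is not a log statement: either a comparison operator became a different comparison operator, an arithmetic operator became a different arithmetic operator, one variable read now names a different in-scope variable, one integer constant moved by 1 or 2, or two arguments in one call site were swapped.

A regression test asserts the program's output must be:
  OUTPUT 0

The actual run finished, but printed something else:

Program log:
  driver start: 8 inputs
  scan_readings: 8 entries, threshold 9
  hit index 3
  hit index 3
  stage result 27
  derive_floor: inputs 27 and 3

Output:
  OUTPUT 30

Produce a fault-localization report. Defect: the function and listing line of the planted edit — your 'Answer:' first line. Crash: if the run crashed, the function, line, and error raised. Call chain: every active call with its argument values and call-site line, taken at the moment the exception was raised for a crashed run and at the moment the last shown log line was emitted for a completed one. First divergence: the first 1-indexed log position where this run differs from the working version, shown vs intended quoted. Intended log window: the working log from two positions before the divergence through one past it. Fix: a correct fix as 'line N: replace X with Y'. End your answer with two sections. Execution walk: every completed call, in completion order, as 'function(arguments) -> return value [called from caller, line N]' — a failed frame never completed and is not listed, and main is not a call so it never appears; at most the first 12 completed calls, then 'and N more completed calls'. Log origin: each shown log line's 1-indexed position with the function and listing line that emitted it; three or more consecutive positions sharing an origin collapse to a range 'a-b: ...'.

Answer: the defect is in derive_floor at line 17.
The tell: The two runs log identically and part ways only at the printed values.
Call chain: main -> derive_floor(27, 3) (called at line 26).
First divergence: none (the log streams are identical).
Execution walk:
  count_flags([3, 7, -4, 9, -5, 9, 9, 7], 9) -> 3  [called from scan_readings, line 9]
  scan_readings([3, 7, -4, 9, -5, 9, 9, 7], 9) -> 27  [called from main, line 24]
  derive_floor(27, 3) -> 30  [called from main, line 26]
Log line origins:
  1: logged in main at line 23
  2: logged in scan_readings at line 8
  3: logged in count_flags at line 4
  4: logged in scan_readings at line 10
  5: logged in main at line 25
  6: logged in derive_floor at line 15
A correct fix: line 17: replace `+` with `%`.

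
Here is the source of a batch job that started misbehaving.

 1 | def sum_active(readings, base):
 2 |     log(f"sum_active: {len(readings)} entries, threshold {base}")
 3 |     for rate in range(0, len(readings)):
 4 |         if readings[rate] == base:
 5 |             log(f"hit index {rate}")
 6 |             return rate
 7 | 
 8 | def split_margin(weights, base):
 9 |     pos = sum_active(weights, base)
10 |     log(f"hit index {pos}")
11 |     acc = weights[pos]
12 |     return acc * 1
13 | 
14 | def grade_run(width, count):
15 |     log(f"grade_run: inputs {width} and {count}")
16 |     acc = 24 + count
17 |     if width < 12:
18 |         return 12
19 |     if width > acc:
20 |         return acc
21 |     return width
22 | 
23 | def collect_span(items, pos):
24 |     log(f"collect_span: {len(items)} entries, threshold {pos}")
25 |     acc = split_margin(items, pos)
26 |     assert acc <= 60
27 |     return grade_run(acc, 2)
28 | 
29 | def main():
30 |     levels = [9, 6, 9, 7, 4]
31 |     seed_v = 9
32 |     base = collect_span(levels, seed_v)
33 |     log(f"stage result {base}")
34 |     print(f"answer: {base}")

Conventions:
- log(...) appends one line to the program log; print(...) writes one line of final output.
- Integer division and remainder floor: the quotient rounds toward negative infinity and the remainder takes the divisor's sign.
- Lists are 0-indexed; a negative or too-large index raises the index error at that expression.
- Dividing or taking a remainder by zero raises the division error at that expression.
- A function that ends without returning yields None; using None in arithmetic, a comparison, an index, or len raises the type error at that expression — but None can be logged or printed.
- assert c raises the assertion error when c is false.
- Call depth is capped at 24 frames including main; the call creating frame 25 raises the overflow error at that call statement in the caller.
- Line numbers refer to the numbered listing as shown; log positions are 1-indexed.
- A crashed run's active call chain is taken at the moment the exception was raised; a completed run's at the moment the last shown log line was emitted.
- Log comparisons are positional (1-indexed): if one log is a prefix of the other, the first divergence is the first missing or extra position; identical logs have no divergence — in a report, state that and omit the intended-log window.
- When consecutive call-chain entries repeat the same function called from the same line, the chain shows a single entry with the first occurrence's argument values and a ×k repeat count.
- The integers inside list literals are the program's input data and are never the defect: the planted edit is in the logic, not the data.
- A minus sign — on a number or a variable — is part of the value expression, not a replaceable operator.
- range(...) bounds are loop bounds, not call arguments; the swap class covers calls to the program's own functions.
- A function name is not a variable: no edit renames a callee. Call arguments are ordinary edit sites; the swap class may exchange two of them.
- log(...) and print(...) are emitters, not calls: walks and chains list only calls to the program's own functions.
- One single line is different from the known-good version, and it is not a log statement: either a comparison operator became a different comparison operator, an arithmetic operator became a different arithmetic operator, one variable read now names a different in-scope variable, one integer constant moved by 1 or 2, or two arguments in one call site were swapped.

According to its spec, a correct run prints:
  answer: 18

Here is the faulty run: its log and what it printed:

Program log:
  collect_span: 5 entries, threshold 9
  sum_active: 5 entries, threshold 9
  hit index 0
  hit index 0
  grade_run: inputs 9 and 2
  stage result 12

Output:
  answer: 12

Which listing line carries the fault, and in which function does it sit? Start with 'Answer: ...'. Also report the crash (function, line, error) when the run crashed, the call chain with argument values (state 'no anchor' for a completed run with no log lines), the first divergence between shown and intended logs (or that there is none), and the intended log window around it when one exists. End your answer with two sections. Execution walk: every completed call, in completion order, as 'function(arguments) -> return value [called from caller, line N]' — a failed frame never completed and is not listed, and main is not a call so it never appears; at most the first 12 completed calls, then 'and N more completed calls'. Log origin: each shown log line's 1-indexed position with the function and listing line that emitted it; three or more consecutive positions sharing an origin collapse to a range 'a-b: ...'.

Answer: the defect is in split_margin at line 12.
Core observation: Everything matches until log position 5, which reads 'grade_run: inputs 9 and 2' in place of 'grade_run: inputs 18 and 2'.
Call chain: main.
First divergence: position 5; shown 'grade_run: inputs 9 and 2' vs intended 'grade_run: inputs 18 and 2'.
Intended log window:
  3: hit index 0
  4: hit index 0
  5: grade_run: inputs 18 and 2
  6: stage result 18
Execution walk:
  sum_active([9, 6, 9, 7, 4], 9) -> 0  [called from split_margin, line 9]
  split_margin([9, 6, 9, 7, 4], 9) -> 9  [called from collect_span, line 25]
  grade_run(9, 2) -> 12  [called from collect_span, line 27]
  collect_span([9, 6, 9, 7, 4], 9) -> 12  [called from main, line 32]
Log origins:
  1 — collect_span, line 24
  2 — sum_active, line 2
  3 — sum_active, line 5
  4 — split_margin, line 10
  5 — grade_run, line 15
  6 — main, line 33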